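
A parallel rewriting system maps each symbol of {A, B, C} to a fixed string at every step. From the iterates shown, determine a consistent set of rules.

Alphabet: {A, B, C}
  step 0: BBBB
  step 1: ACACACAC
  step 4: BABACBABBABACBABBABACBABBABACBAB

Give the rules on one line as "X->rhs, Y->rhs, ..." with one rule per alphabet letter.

A->B, B->AC, C->AB

  step 0 ⇒ step 1: BBBB ⇒ AC·AC·AC·AC
    B ↦ AC
    A ↦ B  (constrained at step 1)
    C ↦ AB  (constrained at step 1)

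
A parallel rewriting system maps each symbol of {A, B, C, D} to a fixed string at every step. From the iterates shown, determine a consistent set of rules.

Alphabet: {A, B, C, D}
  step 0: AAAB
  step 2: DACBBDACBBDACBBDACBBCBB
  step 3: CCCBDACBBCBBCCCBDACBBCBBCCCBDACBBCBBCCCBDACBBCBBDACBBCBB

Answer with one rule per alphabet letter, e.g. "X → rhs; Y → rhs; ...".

  step 2 ⇒ step 3: DACBBDACBBDACBBDACBBCBB ⇒ CC·CB·DA·CBB·CBB·CC·CB·DA·CBB·CBB·CC·CB·DA·CBB·CBB·CC·CB·DA·CBB·CBB·DA·CBB·CBB
    A ↦ CB
    B ↦ CBB
    C ↦ DA
    D ↦ CC

A->CB, B->CBB, C->DA, D->CC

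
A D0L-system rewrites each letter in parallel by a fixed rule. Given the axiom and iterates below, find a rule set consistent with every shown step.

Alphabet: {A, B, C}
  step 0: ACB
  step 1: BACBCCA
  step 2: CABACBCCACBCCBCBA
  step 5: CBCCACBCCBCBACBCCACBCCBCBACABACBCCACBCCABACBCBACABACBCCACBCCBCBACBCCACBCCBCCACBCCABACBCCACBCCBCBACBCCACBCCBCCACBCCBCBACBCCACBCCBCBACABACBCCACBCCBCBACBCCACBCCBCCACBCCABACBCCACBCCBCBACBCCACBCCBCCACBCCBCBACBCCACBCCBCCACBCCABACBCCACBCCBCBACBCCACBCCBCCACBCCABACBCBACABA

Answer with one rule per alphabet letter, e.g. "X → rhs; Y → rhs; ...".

A->BA, B->CA, C->CBC

  step 1 ⇒ step 2: BACBCCA ⇒ CA·BA·CBC·CA·CBC·CBC·BA
    A ↦ BA
    B ↦ CA
    C ↦ CBC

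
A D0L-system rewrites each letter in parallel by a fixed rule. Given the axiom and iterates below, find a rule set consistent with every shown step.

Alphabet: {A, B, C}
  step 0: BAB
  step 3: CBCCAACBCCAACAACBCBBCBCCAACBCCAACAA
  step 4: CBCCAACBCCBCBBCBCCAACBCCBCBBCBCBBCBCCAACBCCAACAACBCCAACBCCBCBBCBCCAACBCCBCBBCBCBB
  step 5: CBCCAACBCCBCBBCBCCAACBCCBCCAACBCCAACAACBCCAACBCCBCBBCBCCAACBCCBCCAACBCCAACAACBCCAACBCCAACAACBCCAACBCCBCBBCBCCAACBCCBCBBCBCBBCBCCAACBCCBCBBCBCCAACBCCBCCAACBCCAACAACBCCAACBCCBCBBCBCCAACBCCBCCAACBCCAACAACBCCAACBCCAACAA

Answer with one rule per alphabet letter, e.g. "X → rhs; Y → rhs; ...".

A->B, B->CAA, C->CBC

  step 4 ⇒ step 5: CBCCAACBCCBCBBCBCCAACBCCBCBBCBCBBCBCCAACBCCAACAACBCCAACBCCBCBBCBCCAACBCCBCBBCBCBB ⇒ CBC·CAA·CBC·CBC·B·B·CBC·CAA·CBC·CBC·CAA·CBC·CAA·CAA·CBC·CAA·CBC·CBC·B·B·CBC·CAA·CBC·CBC·CAA·CBC·CAA·CAA·CBC·CAA·CBC·CAA·CAA·CBC·CAA·CBC·CBC·B·B·CBC·CAA·CBC·CBC·B·B·CBC·B·B·CBC·CAA·CBC·CBC·B·B·CBC·CAA·CBC·CBC·CAA·CBC·CAA·CAA·CBC·CAA·CBC·CBC·B·B·CBC·CAA·CBC·CBC·CAA·CBC·CAA·CAA·CBC·CAA·CBC·CAA·CAA
    A ↦ B
    B ↦ CAA
    C ↦ CBC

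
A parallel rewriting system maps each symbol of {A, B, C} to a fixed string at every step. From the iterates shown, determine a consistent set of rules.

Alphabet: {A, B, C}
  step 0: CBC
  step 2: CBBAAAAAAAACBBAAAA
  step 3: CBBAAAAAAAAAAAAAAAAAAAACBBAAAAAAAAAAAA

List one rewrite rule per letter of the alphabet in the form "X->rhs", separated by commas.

A->AA, B->AA, C->CBB

  step 2 ⇒ step 3: CBBAAAAAAAACBBAAAA ⇒ CBB·AA·AA·AA·AA·AA·AA·AA·AA·AA·AA·CBB·AA·AA·AA·AA·AA·AA
    A ↦ AA
    B ↦ AA
    C ↦ CBB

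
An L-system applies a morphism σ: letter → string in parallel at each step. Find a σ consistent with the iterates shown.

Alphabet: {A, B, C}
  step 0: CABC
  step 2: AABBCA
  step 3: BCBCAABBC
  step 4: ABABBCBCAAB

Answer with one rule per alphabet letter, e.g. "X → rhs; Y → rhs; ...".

  step 3 ⇒ step 4: BCBCAABBC ⇒ A·B·A·B·BC·BC·A·A·B
    A ↦ BC
    B ↦ A
    C ↦ B

A->BC, B->A, C->B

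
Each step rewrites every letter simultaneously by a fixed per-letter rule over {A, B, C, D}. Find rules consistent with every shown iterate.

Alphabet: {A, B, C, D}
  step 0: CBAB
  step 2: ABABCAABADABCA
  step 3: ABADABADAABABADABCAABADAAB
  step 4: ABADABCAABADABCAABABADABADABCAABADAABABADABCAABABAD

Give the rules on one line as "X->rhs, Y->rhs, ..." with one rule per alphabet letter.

A->AB, B->AD, C->A, D->CA

  step 3 ⇒ step 4: ABADABADAABABADABCAABADAAB ⇒ AB·AD·AB·CA·AB·AD·AB·CA·AB·AB·AD·AB·AD·AB·CA·AB·AD·A·AB·AB·AD·AB·CA·AB·AB·AD
    A ↦ AB
    B ↦ AD
    C ↦ A
    D ↦ CA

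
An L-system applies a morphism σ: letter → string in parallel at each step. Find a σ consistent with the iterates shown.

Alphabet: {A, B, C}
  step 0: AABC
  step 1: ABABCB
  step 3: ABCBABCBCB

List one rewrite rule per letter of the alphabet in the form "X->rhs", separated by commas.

A->AB, B->C, C->B

  step 0 ⇒ step 1: AABC ⇒ AB·AB·C·B
    A ↦ AB
    B ↦ C
    C ↦ B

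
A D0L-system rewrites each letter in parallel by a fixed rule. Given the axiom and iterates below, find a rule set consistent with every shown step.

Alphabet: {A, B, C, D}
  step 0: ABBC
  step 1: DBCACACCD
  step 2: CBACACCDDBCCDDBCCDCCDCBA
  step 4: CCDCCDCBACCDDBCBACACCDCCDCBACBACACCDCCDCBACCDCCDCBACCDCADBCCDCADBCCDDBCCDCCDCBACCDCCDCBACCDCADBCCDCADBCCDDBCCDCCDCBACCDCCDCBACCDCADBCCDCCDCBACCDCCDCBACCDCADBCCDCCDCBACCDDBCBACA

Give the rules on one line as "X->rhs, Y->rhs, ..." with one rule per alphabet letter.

  step 1 ⇒ step 2: DBCACACCD ⇒ CBA·CA·CCD·DB·CCD·DB·CCD·CCD·CBA
    A ↦ DB
    B ↦ CA
    C ↦ CCD
    D ↦ CBA

A->DB, B->CA, C->CCD, D->CBA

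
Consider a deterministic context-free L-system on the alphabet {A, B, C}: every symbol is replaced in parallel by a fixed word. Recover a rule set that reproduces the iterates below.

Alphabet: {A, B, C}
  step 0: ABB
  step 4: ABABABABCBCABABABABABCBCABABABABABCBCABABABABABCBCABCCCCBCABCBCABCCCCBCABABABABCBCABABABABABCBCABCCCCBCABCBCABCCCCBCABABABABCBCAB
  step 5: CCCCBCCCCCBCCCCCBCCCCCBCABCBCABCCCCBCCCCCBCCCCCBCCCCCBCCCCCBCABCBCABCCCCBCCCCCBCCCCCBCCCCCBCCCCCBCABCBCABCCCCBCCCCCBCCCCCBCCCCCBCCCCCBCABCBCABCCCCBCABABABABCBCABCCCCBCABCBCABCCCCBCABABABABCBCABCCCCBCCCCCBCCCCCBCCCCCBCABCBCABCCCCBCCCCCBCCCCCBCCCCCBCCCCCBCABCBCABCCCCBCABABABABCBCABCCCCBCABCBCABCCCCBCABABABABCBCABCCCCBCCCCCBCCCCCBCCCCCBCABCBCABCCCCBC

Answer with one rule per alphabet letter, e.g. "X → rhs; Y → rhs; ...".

  step 4 ⇒ step 5: ABABABABCBCABABABABABCBCABABABABABCBCABABABABABCBCABCCCCBCABCBCABCCCCBCABABABABCBCABABABABABCBCABCCCCBCABCBCABCCCCBCABABABABCBCAB ⇒ CCC·CBC·CCC·CBC·CCC·CBC·CCC·CBC·AB·CBC·AB·CCC·CBC·CCC·CBC·CCC·CBC·CCC·CBC·CCC·CBC·AB·CBC·AB·CCC·CBC·CCC·CBC·CCC·CBC·CCC·CBC·CCC·CBC·AB·CBC·AB·CCC·CBC·CCC·CBC·CCC·CBC·CCC·CBC·CCC·CBC·AB·CBC·AB·CCC·CBC·AB·AB·AB·AB·CBC·AB·CCC·CBC·AB·CBC·AB·CCC·CBC·AB·AB·AB·AB·CBC·AB·CCC·CBC·CCC·CBC·CCC·CBC·CCC·CBC·AB·CBC·AB·CCC·CBC·CCC·CBC·CCC·CBC·CCC·CBC·CCC·CBC·AB·CBC·AB·CCC·CBC·AB·AB·AB·AB·CBC·AB·CCC·CBC·AB·CBC·AB·CCC·CBC·AB·AB·AB·AB·CBC·AB·CCC·CBC·CCC·CBC·CCC·CBC·CCC·CBC·AB·CBC·AB·CCC·CBC
    A ↦ CCC
    B ↦ CBC
    C ↦ AB

A->CCC, B->CBC, C->AB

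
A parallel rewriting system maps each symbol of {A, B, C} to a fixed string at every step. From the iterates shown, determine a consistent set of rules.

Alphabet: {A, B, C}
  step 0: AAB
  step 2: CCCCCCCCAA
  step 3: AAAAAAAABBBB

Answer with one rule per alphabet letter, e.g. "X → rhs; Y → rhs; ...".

A->BB, B->CC, C->A

  step 2 ⇒ step 3: CCCCCCCCAA ⇒ A·A·A·A·A·A·A·A·BB·BB
    A ↦ BB
    C ↦ A
    B ↦ CC  (constrained at step 0)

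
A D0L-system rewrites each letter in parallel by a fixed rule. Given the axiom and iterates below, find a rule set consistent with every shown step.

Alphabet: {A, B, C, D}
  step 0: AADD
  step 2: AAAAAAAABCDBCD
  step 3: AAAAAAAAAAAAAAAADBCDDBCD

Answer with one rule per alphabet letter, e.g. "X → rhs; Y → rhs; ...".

A->AA, B->D, C->B, D->CD

  step 2 ⇒ step 3: AAAAAAAABCDBCD ⇒ AA·AA·AA·AA·AA·AA·AA·AA·D·B·CD·D·B·CD
    A ↦ AA
    B ↦ D
    C ↦ B
    D ↦ CD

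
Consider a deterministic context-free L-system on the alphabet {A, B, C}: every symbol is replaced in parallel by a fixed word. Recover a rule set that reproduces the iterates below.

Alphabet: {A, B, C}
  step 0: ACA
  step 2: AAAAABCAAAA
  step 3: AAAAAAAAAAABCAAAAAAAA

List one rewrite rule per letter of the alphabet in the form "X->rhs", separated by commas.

A->AA, B->A, C->BC

  step 2 ⇒ step 3: AAAAABCAAAA ⇒ AA·AA·AA·AA·AA·A·BC·AA·AA·AA·AA
    A ↦ AA
    B ↦ A
    C ↦ BC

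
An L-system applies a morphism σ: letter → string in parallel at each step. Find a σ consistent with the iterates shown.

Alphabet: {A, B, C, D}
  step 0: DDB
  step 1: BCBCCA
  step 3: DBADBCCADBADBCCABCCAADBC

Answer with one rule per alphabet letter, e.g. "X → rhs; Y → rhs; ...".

  step 0 ⇒ step 1: DDB ⇒ BC·BC·CA
    B ↦ CA
    D ↦ BC
    A ↦ AD  (constrained at step 1)
    C ↦ DB  (constrained at step 1)

A->AD, B->CA, C->DB, D->BC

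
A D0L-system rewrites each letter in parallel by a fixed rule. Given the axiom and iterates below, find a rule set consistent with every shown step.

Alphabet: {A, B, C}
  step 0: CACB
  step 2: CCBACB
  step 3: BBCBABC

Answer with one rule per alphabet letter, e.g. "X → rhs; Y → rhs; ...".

A->BA, B->C, C->B

  step 2 ⇒ step 3: CCBACB ⇒ B·B·C·BA·B·C
    A ↦ BA
    B ↦ C
    C ↦ B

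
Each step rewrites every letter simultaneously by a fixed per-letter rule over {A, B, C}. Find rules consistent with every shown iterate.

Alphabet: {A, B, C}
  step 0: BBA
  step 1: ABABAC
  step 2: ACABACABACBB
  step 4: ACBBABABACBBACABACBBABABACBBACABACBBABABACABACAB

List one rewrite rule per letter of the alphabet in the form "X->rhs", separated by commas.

A->AC, B->AB, C->BB

  step 1 ⇒ step 2: ABABAC ⇒ AC·AB·AC·AB·AC·BB
    A ↦ AC
    B ↦ AB
    C ↦ BB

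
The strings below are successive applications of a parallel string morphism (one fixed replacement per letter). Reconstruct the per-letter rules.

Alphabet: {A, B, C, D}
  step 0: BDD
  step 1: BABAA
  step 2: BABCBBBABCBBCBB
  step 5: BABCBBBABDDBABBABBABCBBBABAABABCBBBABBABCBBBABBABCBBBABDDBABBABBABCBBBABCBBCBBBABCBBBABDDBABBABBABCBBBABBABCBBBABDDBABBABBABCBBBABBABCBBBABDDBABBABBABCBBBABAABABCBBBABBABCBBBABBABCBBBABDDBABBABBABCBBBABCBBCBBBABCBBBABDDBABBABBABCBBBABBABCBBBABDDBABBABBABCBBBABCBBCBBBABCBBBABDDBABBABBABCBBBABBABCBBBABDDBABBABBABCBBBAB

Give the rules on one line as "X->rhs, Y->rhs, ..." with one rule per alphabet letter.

  step 1 ⇒ step 2: BABAA ⇒ BAB·CBB·BAB·CBB·CBB
    A ↦ CBB
    B ↦ BAB
    C ↦ DD  (constrained at step 2)
  step 0 ⇒ step 1: BDD ⇒ BAB·A·A
    D ↦ A

A->CBB, B->BAB, C->DD, D->A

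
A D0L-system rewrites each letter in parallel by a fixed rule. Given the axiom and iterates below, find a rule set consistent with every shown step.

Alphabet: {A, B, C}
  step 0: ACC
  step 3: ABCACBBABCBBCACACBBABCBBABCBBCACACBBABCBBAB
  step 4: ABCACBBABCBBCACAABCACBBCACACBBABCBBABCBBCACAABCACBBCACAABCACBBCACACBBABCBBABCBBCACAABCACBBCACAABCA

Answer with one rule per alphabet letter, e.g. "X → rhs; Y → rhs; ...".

  step 3 ⇒ step 4: ABCACBBABCBBCACACBBABCBBABCBBCACACBBABCBBAB ⇒ AB·CA·CBB·AB·CBB·CA·CA·AB·CA·CBB·CA·CA·CBB·AB·CBB·AB·CBB·CA·CA·AB·CA·CBB·CA·CA·AB·CA·CBB·CA·CA·CBB·AB·CBB·AB·CBB·CA·CA·AB·CA·CBB·CA·CA·AB·CA
    A ↦ AB
    B ↦ CA
    C ↦ CBB

A->AB, B->CA, C->CBB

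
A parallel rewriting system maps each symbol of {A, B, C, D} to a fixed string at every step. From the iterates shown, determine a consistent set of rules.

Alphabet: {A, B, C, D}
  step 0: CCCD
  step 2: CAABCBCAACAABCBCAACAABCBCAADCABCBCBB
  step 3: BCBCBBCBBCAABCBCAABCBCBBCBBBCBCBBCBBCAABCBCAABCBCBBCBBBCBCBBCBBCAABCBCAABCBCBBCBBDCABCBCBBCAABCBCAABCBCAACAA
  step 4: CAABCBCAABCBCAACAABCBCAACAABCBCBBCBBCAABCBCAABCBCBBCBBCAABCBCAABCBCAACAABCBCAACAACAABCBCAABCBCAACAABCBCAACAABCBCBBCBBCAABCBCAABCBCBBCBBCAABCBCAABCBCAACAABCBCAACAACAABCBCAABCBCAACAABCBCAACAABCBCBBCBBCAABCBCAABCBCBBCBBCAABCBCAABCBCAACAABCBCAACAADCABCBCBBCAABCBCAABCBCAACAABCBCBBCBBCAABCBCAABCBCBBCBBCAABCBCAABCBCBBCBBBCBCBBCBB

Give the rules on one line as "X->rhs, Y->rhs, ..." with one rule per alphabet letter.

  step 3 ⇒ step 4: BCBCBBCBBCAABCBCAABCBCBBCBBBCBCBBCBBCAABCBCAABCBCBBCBBBCBCBBCBBCAABCBCAABCBCBBCBBDCABCBCBBCAABCBCAABCBCAACAA ⇒ CAA·BCB·CAA·BCB·CAA·CAA·BCB·CAA·CAA·BCB·CBB·CBB·CAA·BCB·CAA·BCB·CBB·CBB·CAA·BCB·CAA·BCB·CAA·CAA·BCB·CAA·CAA·CAA·BCB·CAA·BCB·CAA·CAA·BCB·CAA·CAA·BCB·CBB·CBB·CAA·BCB·CAA·BCB·CBB·CBB·CAA·BCB·CAA·BCB·CAA·CAA·BCB·CAA·CAA·CAA·BCB·CAA·BCB·CAA·CAA·BCB·CAA·CAA·BCB·CBB·CBB·CAA·BCB·CAA·BCB·CBB·CBB·CAA·BCB·CAA·BCB·CAA·CAA·BCB·CAA·CAA·DCA·BCB·CBB·CAA·BCB·CAA·BCB·CAA·CAA·BCB·CBB·CBB·CAA·BCB·CAA·BCB·CBB·CBB·CAA·BCB·CAA·BCB·CBB·CBB·BCB·CBB·CBB
    A ↦ CBB
    B ↦ CAA
    C ↦ BCB
    D ↦ DCA

A->CBB, B->CAA, C->BCB, D->DCA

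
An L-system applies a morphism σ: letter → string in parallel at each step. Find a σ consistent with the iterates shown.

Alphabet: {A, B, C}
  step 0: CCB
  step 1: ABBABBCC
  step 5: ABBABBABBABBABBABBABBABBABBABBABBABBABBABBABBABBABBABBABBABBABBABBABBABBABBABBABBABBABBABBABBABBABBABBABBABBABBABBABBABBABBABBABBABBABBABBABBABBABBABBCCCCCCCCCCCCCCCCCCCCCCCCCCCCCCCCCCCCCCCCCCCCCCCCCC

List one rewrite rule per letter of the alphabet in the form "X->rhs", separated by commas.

A->C, B->CC, C->ABB

  step 0 ⇒ step 1: CCB ⇒ ABB·ABB·CC
    B ↦ CC
    C ↦ ABB
    A ↦ C  (constrained at step 1)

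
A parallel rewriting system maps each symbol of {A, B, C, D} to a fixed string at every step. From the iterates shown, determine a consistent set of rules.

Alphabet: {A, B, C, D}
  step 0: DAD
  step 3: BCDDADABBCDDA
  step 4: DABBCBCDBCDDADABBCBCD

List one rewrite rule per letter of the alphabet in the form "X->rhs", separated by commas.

A->D, B->DA, C->B, D->BC

  step 3 ⇒ step 4: BCDDADABBCDDA ⇒ DA·B·BC·BC·D·BC·D·DA·DA·B·BC·BC·D
    A ↦ D
    B ↦ DA
    C ↦ B
    D ↦ BC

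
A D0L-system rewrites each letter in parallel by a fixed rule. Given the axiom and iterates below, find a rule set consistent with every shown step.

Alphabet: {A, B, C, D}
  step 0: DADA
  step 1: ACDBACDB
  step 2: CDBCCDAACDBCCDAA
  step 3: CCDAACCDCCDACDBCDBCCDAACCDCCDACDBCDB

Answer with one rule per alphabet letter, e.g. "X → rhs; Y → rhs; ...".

  step 2 ⇒ step 3: CDBCCDAACDBCCDAA ⇒ CCD·A·A·CCD·CCD·A·CDB·CDB·CCD·A·A·CCD·CCD·A·CDB·CDB
    A ↦ CDB
    B ↦ A
    C ↦ CCD
    D ↦ A

A->CDB, B->A, C->CCD, D->A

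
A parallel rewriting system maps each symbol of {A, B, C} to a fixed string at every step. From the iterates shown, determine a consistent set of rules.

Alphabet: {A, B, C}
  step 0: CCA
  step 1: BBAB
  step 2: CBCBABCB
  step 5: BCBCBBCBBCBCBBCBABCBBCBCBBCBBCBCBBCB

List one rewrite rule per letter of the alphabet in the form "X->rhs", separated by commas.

A->AB, B->CB, C->B

  step 1 ⇒ step 2: BBAB ⇒ CB·CB·AB·CB
    A ↦ AB
    B ↦ CB
  step 0 ⇒ step 1: CCA ⇒ B·B·AB
    C ↦ B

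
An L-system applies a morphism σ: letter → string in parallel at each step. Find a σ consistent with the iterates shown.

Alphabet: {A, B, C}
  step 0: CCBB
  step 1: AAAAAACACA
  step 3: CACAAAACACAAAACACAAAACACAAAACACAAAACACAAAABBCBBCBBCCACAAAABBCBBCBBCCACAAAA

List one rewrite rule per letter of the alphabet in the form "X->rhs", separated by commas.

A->BBC, B->CA, C->AAA

  step 0 ⇒ step 1: CCBB ⇒ AAA·AAA·CA·CA
    B ↦ CA
    C ↦ AAA
    A ↦ BBC  (constrained at step 1)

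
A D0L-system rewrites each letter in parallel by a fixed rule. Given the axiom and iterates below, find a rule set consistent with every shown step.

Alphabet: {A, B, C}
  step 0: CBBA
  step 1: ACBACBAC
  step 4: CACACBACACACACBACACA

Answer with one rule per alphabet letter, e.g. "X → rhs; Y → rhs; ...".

  step 0 ⇒ step 1: CBBA ⇒ A·CBA·CBA·C
    A ↦ C
    B ↦ CBA
    C ↦ A

A->C, B->CBA, C->A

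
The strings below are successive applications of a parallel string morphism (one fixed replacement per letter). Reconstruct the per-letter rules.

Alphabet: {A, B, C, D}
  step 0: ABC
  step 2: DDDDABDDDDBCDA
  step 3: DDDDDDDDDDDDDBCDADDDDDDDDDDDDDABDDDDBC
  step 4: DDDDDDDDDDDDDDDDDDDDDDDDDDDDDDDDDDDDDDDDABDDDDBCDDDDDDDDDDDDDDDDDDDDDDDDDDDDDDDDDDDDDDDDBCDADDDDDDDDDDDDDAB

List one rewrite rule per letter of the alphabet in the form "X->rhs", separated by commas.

  step 3 ⇒ step 4: DDDDDDDDDDDDDBCDADDDDDDDDDDDDDABDDDDBC ⇒ DDD·DDD·DDD·DDD·DDD·DDD·DDD·DDD·DDD·DDD·DDD·DDD·DDD·DA·B·DDD·DBC·DDD·DDD·DDD·DDD·DDD·DDD·DDD·DDD·DDD·DDD·DDD·DDD·DDD·DBC·DA·DDD·DDD·DDD·DDD·DA·B
    A ↦ DBC
    B ↦ DA
    C ↦ B
    D ↦ DDD

A->DBC, B->DA, C->B, D->DDD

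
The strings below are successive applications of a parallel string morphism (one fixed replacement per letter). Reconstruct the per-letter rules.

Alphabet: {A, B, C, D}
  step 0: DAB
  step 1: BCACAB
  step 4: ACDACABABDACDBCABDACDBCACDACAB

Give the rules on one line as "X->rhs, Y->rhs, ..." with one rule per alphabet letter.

  step 0 ⇒ step 1: DAB ⇒ BC·AC·AB
    A ↦ AC
    B ↦ AB
    D ↦ BC
    C ↦ D  (constrained at step 1)

A->AC, B->AB, C->D, D->BC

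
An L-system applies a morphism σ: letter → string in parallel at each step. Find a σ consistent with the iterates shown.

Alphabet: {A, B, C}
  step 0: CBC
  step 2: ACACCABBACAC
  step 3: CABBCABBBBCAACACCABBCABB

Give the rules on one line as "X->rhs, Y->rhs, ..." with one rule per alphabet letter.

A->CA, B->AC, C->BB

  step 2 ⇒ step 3: ACACCABBACAC ⇒ CA·BB·CA·BB·BB·CA·AC·AC·CA·BB·CA·BB
    A ↦ CA
    B ↦ AC
    C ↦ BB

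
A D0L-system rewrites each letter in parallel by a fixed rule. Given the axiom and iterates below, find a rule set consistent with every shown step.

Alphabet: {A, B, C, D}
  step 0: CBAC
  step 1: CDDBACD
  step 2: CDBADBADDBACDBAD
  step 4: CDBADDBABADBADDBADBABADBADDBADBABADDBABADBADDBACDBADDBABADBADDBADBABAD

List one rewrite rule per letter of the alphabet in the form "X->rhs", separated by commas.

  step 1 ⇒ step 2: CDDBACD ⇒ CD·BAD·BAD·D·BA·CD·BAD
    A ↦ BA
    B ↦ D
    C ↦ CD
    D ↦ BAD

A->BA, B->D, C->CD, D->BAD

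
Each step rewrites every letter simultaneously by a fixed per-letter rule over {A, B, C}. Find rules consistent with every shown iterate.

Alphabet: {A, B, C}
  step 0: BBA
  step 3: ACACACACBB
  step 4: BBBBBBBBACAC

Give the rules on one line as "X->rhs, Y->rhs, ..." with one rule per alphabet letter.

A->B, B->AC, C->B

  step 3 ⇒ step 4: ACACACACBB ⇒ B·B·B·B·B·B·B·B·AC·AC
    A ↦ B
    B ↦ AC
    C ↦ B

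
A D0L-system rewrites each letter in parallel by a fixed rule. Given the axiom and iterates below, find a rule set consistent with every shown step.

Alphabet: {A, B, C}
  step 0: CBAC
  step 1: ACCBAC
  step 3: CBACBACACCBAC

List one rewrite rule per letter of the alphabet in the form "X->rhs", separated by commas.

  step 0 ⇒ step 1: CBAC ⇒ AC·C·B·AC
    A ↦ B
    B ↦ C
    C ↦ AC

A->B, B->C, C->AC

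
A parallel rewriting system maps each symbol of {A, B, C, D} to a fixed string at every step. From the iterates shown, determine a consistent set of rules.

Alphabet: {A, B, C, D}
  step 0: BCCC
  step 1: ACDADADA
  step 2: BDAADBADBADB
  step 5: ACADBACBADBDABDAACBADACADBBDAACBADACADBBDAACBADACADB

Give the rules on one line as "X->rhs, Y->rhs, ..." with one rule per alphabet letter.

  step 1 ⇒ step 2: ACDADADA ⇒ B·DA·AD·B·AD·B·AD·B
    A ↦ B
    C ↦ DA
    D ↦ AD
  step 0 ⇒ step 1: BCCC ⇒ AC·DA·DA·DA
    B ↦ AC

A->B, B->AC, C->DA, D->AD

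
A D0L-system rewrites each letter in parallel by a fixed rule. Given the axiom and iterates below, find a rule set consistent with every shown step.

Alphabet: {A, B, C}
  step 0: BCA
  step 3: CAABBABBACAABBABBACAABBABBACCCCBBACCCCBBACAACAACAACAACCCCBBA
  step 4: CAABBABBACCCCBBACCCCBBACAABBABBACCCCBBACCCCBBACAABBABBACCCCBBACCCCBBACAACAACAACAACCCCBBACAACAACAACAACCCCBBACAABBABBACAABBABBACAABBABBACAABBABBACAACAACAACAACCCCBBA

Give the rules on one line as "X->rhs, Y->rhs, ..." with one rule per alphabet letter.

A->BBA, B->CC, C->CAA

  step 3 ⇒ step 4: CAABBABBACAABBABBACAABBABBACCCCBBACCCCBBACAACAACAACAACCCCBBA ⇒ CAA·BBA·BBA·CC·CC·BBA·CC·CC·BBA·CAA·BBA·BBA·CC·CC·BBA·CC·CC·BBA·CAA·BBA·BBA·CC·CC·BBA·CC·CC·BBA·CAA·CAA·CAA·CAA·CC·CC·BBA·CAA·CAA·CAA·CAA·CC·CC·BBA·CAA·BBA·BBA·CAA·BBA·BBA·CAA·BBA·BBA·CAA·BBA·BBA·CAA·CAA·CAA·CAA·CC·CC·BBA
    A ↦ BBA
    B ↦ CC
    C ↦ CAA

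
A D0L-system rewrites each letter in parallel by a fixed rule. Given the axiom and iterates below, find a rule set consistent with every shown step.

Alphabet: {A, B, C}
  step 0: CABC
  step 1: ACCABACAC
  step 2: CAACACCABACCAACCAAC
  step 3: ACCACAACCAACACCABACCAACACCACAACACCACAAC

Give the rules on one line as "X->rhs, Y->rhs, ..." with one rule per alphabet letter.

  step 2 ⇒ step 3: CAACACCABACCAACCAAC ⇒ AC·CA·CA·AC·CA·AC·AC·CA·BAC·CA·AC·AC·CA·CA·AC·AC·CA·CA·AC
    A ↦ CA
    B ↦ BAC
    C ↦ AC

A->CA, B->BAC, C->AC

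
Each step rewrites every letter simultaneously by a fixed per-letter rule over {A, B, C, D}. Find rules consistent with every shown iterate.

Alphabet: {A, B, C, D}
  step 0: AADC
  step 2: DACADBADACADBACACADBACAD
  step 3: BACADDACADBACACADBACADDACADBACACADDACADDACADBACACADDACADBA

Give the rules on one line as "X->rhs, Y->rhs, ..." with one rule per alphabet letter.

A->CAD, B->CA, C->DA, D->BA

  step 2 ⇒ step 3: DACADBADACADBACACADBACAD ⇒ BA·CAD·DA·CAD·BA·CA·CAD·BA·CAD·DA·CAD·BA·CA·CAD·DA·CAD·DA·CAD·BA·CA·CAD·DA·CAD·BA
    A ↦ CAD
    B ↦ CA
    C ↦ DA
    D ↦ BA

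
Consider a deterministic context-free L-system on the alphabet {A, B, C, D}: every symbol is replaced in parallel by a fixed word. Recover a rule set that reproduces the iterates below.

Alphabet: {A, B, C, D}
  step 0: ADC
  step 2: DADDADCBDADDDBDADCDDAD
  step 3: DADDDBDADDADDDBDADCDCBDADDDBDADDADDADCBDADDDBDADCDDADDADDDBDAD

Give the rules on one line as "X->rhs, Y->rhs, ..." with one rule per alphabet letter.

A->DDB, B->CB, C->CD, D->DAD

  step 2 ⇒ step 3: DADDADCBDADDDBDADCDDAD ⇒ DAD·DDB·DAD·DAD·DDB·DAD·CD·CB·DAD·DDB·DAD·DAD·DAD·CB·DAD·DDB·DAD·CD·DAD·DAD·DDB·DAD
    A ↦ DDB
    B ↦ CB
    C ↦ CD
    D ↦ DAD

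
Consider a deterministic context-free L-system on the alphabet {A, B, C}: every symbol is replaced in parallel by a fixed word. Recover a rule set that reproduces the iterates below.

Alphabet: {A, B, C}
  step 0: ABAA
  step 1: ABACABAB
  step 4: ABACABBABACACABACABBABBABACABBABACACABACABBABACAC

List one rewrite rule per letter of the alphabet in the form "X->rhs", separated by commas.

A->AB, B->AC, C->B

  step 0 ⇒ step 1: ABAA ⇒ AB·AC·AB·AB
    A ↦ AB
    B ↦ AC
    C ↦ B  (constrained at step 1)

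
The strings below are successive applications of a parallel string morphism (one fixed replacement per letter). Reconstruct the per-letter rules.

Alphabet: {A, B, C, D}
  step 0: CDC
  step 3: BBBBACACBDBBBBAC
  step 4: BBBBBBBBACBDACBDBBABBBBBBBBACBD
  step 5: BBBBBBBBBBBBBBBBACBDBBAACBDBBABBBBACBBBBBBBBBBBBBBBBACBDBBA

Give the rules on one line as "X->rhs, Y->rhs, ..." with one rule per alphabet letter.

  step 4 ⇒ step 5: BBBBBBBBACBDACBDBBABBBBBBBBACBD ⇒ BB·BB·BB·BB·BB·BB·BB·BB·AC·BD·BB·A·AC·BD·BB·A·BB·BB·AC·BB·BB·BB·BB·BB·BB·BB·BB·AC·BD·BB·A
    A ↦ AC
    B ↦ BB
    C ↦ BD
    D ↦ A

A->AC, B->BB, C->BD, D->A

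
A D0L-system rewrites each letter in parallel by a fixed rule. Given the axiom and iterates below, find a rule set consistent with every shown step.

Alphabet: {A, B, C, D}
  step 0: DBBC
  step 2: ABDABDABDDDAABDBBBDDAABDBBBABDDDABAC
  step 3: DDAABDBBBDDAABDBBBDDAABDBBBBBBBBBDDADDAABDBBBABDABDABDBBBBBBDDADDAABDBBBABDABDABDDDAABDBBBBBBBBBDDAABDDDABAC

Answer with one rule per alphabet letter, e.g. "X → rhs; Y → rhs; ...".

  step 2 ⇒ step 3: ABDABDABDDDAABDBBBDDAABDBBBABDDDABAC ⇒ DDA·ABD·BBB·DDA·ABD·BBB·DDA·ABD·BBB·BBB·BBB·DDA·DDA·ABD·BBB·ABD·ABD·ABD·BBB·BBB·DDA·DDA·ABD·BBB·ABD·ABD·ABD·DDA·ABD·BBB·BBB·BBB·DDA·ABD·DDA·BAC
    A ↦ DDA
    B ↦ ABD
    C ↦ BAC
    D ↦ BBB

A->DDA, B->ABD, C->BAC, D->BBB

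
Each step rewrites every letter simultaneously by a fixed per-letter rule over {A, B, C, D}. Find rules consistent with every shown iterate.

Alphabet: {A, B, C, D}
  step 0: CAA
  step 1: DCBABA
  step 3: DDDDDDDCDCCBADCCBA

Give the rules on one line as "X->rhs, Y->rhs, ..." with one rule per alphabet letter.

A->BA, B->C, C->DC, D->DD

  step 0 ⇒ step 1: CAA ⇒ DC·BA·BA
    A ↦ BA
    C ↦ DC
    B ↦ C  (constrained at step 1)
    D ↦ DD  (constrained at step 1)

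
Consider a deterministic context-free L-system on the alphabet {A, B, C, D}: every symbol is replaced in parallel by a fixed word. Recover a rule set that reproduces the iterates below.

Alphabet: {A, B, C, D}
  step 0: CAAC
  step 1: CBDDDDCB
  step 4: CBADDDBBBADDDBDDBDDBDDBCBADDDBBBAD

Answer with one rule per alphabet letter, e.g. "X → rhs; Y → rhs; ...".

  step 0 ⇒ step 1: CAAC ⇒ CB·DD·DD·CB
    A ↦ DD
    C ↦ CB
    B ↦ AD  (constrained at step 1)
    D ↦ B  (constrained at step 1)

A->DD, B->AD, C->CB, D->B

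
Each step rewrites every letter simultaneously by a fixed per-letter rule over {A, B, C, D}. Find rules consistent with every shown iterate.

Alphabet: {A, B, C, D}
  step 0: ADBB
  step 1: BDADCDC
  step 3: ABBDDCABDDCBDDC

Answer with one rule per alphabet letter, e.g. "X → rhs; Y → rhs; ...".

  step 0 ⇒ step 1: ADBB ⇒ BD·A·DC·DC
    A ↦ BD
    B ↦ DC
    D ↦ A
    C ↦ B  (constrained at step 1)

A->BD, B->DC, C->B, D->A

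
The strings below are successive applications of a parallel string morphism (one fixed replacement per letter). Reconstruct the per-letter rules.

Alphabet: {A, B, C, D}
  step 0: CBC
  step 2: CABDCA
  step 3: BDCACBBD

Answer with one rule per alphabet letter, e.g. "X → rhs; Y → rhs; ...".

  step 2 ⇒ step 3: CABDCA ⇒ B·D·CA·CB·B·D
    A ↦ D
    B ↦ CA
    C ↦ B
    D ↦ CB

A->D, B->CA, C->B, D->CB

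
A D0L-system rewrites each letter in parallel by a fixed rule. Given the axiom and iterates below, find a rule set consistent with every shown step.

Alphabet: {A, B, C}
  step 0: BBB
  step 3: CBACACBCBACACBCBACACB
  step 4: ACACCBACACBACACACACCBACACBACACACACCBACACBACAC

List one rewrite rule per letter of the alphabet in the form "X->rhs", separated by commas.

A->CB, B->C, C->ACA

  step 3 ⇒ step 4: CBACACBCBACACBCBACACB ⇒ ACA·C·CB·ACA·CB·ACA·C·ACA·C·CB·ACA·CB·ACA·C·ACA·C·CB·ACA·CB·ACA·C
    A ↦ CB
    B ↦ C
    C ↦ ACA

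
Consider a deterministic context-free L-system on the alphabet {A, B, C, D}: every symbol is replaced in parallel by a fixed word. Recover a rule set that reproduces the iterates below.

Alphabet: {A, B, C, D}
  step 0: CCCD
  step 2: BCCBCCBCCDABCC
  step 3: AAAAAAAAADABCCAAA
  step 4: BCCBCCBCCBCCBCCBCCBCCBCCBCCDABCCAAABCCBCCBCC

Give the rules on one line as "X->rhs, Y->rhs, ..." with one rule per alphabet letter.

A->BCC, B->A, C->A, D->DA

  step 3 ⇒ step 4: AAAAAAAAADABCCAAA ⇒ BCC·BCC·BCC·BCC·BCC·BCC·BCC·BCC·BCC·DA·BCC·A·A·A·BCC·BCC·BCC
    A ↦ BCC
    B ↦ A
    C ↦ A
    D ↦ DA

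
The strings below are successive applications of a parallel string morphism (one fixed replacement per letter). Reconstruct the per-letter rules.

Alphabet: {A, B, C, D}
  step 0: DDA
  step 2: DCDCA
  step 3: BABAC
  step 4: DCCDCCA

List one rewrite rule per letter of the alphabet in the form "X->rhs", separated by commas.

  step 3 ⇒ step 4: BABAC ⇒ DC·C·DC·C·A
    A ↦ C
    B ↦ DC
    C ↦ A
  step 2 ⇒ step 3: DCDCA ⇒ B·A·B·A·C
    D ↦ B

A->C, B->DC, C->A, D->B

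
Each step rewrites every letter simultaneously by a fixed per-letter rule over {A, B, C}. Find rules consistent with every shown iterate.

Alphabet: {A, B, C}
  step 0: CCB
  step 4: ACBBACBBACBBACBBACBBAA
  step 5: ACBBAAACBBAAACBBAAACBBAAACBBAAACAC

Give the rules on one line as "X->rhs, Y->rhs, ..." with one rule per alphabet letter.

  step 4 ⇒ step 5: ACBBACBBACBBACBBACBBAA ⇒ AC·BB·A·A·AC·BB·A·A·AC·BB·A·A·AC·BB·A·A·AC·BB·A·A·AC·AC
    A ↦ AC
    B ↦ A
    C ↦ BB

A->AC, B->A, C->BB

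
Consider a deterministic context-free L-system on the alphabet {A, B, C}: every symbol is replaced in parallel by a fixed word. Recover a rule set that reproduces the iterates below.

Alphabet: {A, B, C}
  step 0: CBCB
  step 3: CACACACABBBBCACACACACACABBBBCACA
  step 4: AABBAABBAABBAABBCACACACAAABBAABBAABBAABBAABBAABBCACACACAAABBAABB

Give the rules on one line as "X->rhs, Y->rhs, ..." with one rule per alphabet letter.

  step 3 ⇒ step 4: CACACACABBBBCACACACACACABBBBCACA ⇒ AA·BB·AA·BB·AA·BB·AA·BB·CA·CA·CA·CA·AA·BB·AA·BB·AA·BB·AA·BB·AA·BB·AA·BB·CA·CA·CA·CA·AA·BB·AA·BB
    A ↦ BB
    B ↦ CA
    C ↦ AA

A->BB, B->CA, C->AA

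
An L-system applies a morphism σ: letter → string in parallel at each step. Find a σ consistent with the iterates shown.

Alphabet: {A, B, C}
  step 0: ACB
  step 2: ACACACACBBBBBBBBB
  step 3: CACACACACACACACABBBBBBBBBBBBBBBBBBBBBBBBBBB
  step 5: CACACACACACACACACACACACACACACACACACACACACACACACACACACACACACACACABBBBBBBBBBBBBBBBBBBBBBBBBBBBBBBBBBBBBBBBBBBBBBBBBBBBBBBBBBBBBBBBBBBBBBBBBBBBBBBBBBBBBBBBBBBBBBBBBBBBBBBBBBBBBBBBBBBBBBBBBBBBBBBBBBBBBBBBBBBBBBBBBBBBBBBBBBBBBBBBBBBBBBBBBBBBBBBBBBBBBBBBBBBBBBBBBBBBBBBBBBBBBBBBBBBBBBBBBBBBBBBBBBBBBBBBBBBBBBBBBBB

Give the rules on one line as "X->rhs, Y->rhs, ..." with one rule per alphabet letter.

A->CAC, B->BBB, C->A

  step 2 ⇒ step 3: ACACACACBBBBBBBBB ⇒ CAC·A·CAC·A·CAC·A·CAC·A·BBB·BBB·BBB·BBB·BBB·BBB·BBB·BBB·BBB
    A ↦ CAC
    B ↦ BBB
    C ↦ A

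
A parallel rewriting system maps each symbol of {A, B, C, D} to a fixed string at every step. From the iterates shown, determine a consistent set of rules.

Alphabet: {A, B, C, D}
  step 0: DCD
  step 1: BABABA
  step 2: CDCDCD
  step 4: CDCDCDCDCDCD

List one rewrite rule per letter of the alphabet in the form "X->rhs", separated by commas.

A->D, B->C, C->BA, D->BA

  step 1 ⇒ step 2: BABABA ⇒ C·D·C·D·C·D
    A ↦ D
    B ↦ C
  step 0 ⇒ step 1: DCD ⇒ BA·BA·BA
    C ↦ BA
  step 0 ⇒ step 1: DCD ⇒ BA·BA·BA
    D ↦ BA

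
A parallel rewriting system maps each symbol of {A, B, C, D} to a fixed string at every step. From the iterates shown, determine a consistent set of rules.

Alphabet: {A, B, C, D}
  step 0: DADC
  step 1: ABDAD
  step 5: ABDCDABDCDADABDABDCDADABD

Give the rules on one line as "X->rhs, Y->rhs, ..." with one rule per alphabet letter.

A->BD, B->CD, C->D, D->A

  step 0 ⇒ step 1: DADC ⇒ A·BD·A·D
    A ↦ BD
    C ↦ D
    D ↦ A
    B ↦ CD  (constrained at step 1)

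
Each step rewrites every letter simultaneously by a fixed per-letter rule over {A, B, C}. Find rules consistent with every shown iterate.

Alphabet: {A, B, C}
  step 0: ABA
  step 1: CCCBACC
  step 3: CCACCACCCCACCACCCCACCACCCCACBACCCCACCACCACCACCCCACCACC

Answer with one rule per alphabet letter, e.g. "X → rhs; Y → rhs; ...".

A->CC, B->CBA, C->CCA

  step 0 ⇒ step 1: ABA ⇒ CC·CBA·CC
    A ↦ CC
    B ↦ CBA
    C ↦ CCA  (constrained at step 1)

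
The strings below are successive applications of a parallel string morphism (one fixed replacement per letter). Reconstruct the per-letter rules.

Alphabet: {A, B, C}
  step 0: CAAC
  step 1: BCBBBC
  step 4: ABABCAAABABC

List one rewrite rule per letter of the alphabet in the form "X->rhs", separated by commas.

  step 0 ⇒ step 1: CAAC ⇒ BC·B·B·BC
    A ↦ B
    C ↦ BC
    B ↦ A  (constrained at step 1)

A->B, B->A, C->BC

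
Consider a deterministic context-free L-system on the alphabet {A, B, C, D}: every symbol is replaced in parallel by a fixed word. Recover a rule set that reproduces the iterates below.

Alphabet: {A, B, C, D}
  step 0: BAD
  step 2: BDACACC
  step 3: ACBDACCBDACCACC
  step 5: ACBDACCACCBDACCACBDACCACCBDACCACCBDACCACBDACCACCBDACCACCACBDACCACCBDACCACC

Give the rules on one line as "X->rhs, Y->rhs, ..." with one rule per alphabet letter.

A->BD, B->A, C->ACC, D->C

  step 2 ⇒ step 3: BDACACC ⇒ A·C·BD·ACC·BD·ACC·ACC
    A ↦ BD
    B ↦ A
    C ↦ ACC
    D ↦ C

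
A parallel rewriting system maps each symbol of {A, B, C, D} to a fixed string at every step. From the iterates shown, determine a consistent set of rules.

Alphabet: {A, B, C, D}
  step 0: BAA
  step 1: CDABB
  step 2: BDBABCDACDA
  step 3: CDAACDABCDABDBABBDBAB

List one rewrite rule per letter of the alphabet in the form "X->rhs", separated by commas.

A->B, B->CDA, C->BDB, D->A

  step 2 ⇒ step 3: BDBABCDACDA ⇒ CDA·A·CDA·B·CDA·BDB·A·B·BDB·A·B
    A ↦ B
    B ↦ CDA
    C ↦ BDB
    D ↦ A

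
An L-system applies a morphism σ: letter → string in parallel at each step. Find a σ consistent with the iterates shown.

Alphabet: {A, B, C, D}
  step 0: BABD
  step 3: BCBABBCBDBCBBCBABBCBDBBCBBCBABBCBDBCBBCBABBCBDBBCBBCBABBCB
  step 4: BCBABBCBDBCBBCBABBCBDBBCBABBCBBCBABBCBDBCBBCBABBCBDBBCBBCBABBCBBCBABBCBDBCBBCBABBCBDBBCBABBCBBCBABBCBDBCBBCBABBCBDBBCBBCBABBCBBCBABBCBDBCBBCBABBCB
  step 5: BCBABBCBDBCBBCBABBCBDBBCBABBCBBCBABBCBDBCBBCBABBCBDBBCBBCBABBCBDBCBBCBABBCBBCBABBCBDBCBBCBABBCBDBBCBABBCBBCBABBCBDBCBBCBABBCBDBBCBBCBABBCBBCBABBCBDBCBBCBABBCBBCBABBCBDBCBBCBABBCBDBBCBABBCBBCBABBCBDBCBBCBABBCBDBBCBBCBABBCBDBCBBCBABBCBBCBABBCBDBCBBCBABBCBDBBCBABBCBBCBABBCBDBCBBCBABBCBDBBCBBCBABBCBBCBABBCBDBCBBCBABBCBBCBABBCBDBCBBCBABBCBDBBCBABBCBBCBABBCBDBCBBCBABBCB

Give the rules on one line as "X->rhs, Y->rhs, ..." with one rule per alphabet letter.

  step 4 ⇒ step 5: BCBABBCBDBCBBCBABBCBDBBCBABBCBBCBABBCBDBCBBCBABBCBDBBCBBCBABBCBBCBABBCBDBCBBCBABBCBDBBCBABBCBBCBABBCBDBCBBCBABBCBDBBCBBCBABBCBBCBABBCBDBCBBCBABBCB ⇒ BCB·AB·BCB·D·BCB·BCB·AB·BCB·DB·BCB·AB·BCB·BCB·AB·BCB·D·BCB·BCB·AB·BCB·DB·BCB·BCB·AB·BCB·D·BCB·BCB·AB·BCB·BCB·AB·BCB·D·BCB·BCB·AB·BCB·DB·BCB·AB·BCB·BCB·AB·BCB·D·BCB·BCB·AB·BCB·DB·BCB·BCB·AB·BCB·BCB·AB·BCB·D·BCB·BCB·AB·BCB·BCB·AB·BCB·D·BCB·BCB·AB·BCB·DB·BCB·AB·BCB·BCB·AB·BCB·D·BCB·BCB·AB·BCB·DB·BCB·BCB·AB·BCB·D·BCB·BCB·AB·BCB·BCB·AB·BCB·D·BCB·BCB·AB·BCB·DB·BCB·AB·BCB·BCB·AB·BCB·D·BCB·BCB·AB·BCB·DB·BCB·BCB·AB·BCB·BCB·AB·BCB·D·BCB·BCB·AB·BCB·BCB·AB·BCB·D·BCB·BCB·AB·BCB·DB·BCB·AB·BCB·BCB·AB·BCB·D·BCB·BCB·AB·BCB
    A ↦ D
    B ↦ BCB
    C ↦ AB
    D ↦ DB

A->D, B->BCB, C->AB, D->DB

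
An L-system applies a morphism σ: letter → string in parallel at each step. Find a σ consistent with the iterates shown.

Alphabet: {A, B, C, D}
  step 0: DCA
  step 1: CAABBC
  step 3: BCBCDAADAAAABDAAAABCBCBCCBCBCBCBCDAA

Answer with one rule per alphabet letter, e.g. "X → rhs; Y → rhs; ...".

  step 0 ⇒ step 1: DCA ⇒ C·AAB·BC
    A ↦ BC
    C ↦ AAB
    D ↦ C
    B ↦ DAA  (constrained at step 1)

A->BC, B->DAA, C->AAB, D->C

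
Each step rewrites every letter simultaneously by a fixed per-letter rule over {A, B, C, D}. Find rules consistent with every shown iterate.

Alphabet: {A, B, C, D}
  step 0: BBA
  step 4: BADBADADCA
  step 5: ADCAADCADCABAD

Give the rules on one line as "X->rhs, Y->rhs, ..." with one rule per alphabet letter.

A->D, B->A, C->BA, D->CA

  step 4 ⇒ step 5: BADBADADCA ⇒ A·D·CA·A·D·CA·D·CA·BA·D
    A ↦ D
    B ↦ A
    C ↦ BA
    D ↦ CA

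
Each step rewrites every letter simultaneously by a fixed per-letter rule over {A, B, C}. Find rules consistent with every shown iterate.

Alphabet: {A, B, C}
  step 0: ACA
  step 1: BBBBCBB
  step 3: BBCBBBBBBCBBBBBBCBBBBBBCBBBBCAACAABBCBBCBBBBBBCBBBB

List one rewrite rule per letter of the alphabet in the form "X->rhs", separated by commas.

A->BB, B->CAA, C->BBC

  step 0 ⇒ step 1: ACA ⇒ BB·BBC·BB
    A ↦ BB
    C ↦ BBC
    B ↦ CAA  (constrained at step 1)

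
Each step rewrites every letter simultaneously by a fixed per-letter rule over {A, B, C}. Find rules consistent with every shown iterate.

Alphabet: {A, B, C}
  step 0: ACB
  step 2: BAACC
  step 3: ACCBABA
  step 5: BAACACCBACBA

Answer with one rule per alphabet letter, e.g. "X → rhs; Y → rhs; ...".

  step 2 ⇒ step 3: BAACC ⇒ A·C·C·BA·BA
    A ↦ C
    B ↦ A
    C ↦ BA

A->C, B->A, C->BA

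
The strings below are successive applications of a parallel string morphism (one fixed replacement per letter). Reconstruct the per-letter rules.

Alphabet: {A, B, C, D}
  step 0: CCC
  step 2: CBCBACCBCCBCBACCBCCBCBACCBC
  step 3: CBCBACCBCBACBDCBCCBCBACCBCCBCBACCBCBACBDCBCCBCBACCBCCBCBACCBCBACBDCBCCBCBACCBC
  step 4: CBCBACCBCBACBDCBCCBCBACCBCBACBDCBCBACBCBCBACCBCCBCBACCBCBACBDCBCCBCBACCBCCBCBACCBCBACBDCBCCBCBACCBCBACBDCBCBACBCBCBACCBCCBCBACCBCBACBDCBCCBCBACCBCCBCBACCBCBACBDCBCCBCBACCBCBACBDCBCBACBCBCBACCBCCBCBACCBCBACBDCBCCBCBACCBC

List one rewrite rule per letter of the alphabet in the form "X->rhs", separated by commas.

A->BD, B->BAC, C->CBC, D->B

  step 3 ⇒ step 4: CBCBACCBCBACBDCBCCBCBACCBCCBCBACCBCBACBDCBCCBCBACCBCCBCBACCBCBACBDCBCCBCBACCBC ⇒ CBC·BAC·CBC·BAC·BD·CBC·CBC·BAC·CBC·BAC·BD·CBC·BAC·B·CBC·BAC·CBC·CBC·BAC·CBC·BAC·BD·CBC·CBC·BAC·CBC·CBC·BAC·CBC·BAC·BD·CBC·CBC·BAC·CBC·BAC·BD·CBC·BAC·B·CBC·BAC·CBC·CBC·BAC·CBC·BAC·BD·CBC·CBC·BAC·CBC·CBC·BAC·CBC·BAC·BD·CBC·CBC·BAC·CBC·BAC·BD·CBC·BAC·B·CBC·BAC·CBC·CBC·BAC·CBC·BAC·BD·CBC·CBC·BAC·CBC
    A ↦ BD
    B ↦ BAC
    C ↦ CBC
    D ↦ B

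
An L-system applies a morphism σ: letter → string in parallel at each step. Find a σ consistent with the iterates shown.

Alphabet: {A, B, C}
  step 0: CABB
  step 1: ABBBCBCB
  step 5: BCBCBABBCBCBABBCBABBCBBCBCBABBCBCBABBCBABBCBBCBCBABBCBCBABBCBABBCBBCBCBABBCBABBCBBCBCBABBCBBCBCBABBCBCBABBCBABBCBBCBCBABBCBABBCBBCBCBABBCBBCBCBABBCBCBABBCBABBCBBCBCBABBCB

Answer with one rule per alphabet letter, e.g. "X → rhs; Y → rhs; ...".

  step 0 ⇒ step 1: CABB ⇒ ABB·B·CB·CB
    A ↦ B
    B ↦ CB
    C ↦ ABB

A->B, B->CB, C->ABB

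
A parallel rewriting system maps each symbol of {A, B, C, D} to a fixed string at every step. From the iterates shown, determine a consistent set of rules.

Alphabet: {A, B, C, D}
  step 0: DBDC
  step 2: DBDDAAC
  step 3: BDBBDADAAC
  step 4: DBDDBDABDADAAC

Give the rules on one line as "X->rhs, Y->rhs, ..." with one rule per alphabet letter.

A->DA, B->D, C->AC, D->B

  step 3 ⇒ step 4: BDBBDADAAC ⇒ D·B·D·D·B·DA·B·DA·DA·AC
    A ↦ DA
    B ↦ D
    C ↦ AC
    D ↦ B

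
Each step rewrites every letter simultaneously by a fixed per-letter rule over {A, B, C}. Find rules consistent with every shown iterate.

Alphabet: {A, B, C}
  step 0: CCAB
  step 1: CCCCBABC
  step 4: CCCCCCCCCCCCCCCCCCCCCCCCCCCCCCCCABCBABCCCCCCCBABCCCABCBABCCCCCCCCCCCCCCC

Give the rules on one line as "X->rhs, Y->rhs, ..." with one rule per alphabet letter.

  step 0 ⇒ step 1: CCAB ⇒ CC·CC·B·ABC
    A ↦ B
    B ↦ ABC
    C ↦ CC

A->B, B->ABC, C->CC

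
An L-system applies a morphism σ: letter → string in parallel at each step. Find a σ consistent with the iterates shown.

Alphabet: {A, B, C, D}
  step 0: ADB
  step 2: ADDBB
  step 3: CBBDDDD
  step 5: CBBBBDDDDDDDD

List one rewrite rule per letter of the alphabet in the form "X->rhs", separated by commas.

  step 2 ⇒ step 3: ADDBB ⇒ C·B·B·DD·DD
    A ↦ C
    B ↦ DD
    D ↦ B
    C ↦ A  (constrained at step 3)

A->C, B->DD, C->A, D->B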